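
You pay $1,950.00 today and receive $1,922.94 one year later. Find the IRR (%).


Formula: IRR = C1/C0 - 1
Substituting: IRR = $1,922.94 / $1,950.00 - 1
Ratio: 0.986123 - 1 = -0.013877
IRR = -1.3877%

-1.3877%


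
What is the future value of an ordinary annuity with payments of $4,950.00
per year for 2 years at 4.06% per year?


Formula: FV = PMT * ((1+r)^n - 1) / r
Growth factor: (1 + 0.0406)^2 = 1.082848
Numerator: 1.082848 - 1 = 0.082848
FV = $4,950.00 * 0.082848 / 0.0406 = $10,100.97

$10,100.97


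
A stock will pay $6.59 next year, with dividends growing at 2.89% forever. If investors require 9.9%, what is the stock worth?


Formula: P = D1 / (r - g)
Spread: r - g = 0.099 - 0.0289 = 0.0701
Substituting: P = $6.59 / 0.0701
P = $94.01

$94.01


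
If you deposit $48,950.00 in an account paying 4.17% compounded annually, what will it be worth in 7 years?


Formula: FV = P * (1 + r)^n
Substituting: FV = $48,950.00 * (1 + 0.0417)^7
Growth factor: (1.0417)^7 = 1.331063
FV = $48,950.00 * 1.331063 = $65,155.54

$65,155.54


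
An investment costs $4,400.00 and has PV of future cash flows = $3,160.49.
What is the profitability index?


Formula: PI = PV(cash flows) / initial investment
Substituting: PI = $3,160.49 / $4,400.00
PI = 0.7183

0.7183


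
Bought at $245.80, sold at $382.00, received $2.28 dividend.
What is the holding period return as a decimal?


Formula: HPR = (P1 - P0 + D) / P0
Gain: $382.00 - $245.80 + $2.28 = $138.48
HPR = $138.48 / $245.80 = 0.5634

0.5634


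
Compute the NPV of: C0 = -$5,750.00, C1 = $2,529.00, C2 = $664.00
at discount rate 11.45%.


Formula: NPV = C0 + C1/(1+r) + C2/(1+r)^2
Discount C1: $2,529.00 / (1 + 0.1145) = $2,269.18
Discount C2: $664.00 / (1 + 0.1145)^2 = $534.57
NPV = -$5,750.00 + $2,269.18 + $534.57 = -$2,946.25

-$2,946.25


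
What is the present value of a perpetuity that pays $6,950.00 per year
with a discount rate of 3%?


Formula: PV = C / r
Substituting: PV = $6,950.00 / 0.03
PV = $231,666.67

$231,666.67


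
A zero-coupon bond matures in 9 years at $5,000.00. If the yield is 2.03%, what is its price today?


Formula: Price = FV / (1 + r)^n
Substituting: Price = $5,000.00 / (1 + 0.0203)^9
Discount factor: (1.0203)^9 = 1.19826
Price = $5,000.00 / 1.19826 = $4,172.72

$4,172.72


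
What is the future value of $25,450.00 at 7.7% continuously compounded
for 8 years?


Formula: FV = P * e^(r*t)
Exponent: r*t = 0.077 * 8 = 0.616
e^(0.616) = 1.851507
FV = $25,450.00 * 1.851507 = $47,120.86

$47,120.86


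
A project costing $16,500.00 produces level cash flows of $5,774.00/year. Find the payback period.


Formula: Payback = investment / annual cash flow
Substituting: Payback = $16,500.00 / $5,774.00
Payback = 2.8576 years

2.8576 years


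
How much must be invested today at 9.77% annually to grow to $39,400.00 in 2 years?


Formula: PV = FV / (1 + r)^n
Substituting: PV = $39,400.00 / (1 + 0.0977)^2
Discount factor: (1.0977)^2 = 1.204945
PV = $39,400.00 / 1.204945 = $32,698.58

$32,698.58


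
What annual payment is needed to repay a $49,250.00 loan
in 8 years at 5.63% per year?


Formula: PMT = PV * r / (1 - (1+r)^(-n))
Denominator: 1 - (1 + 0.0563)^(-8) = 0.354789
Numerator: $49,250.00 * 0.0563 = 2772.775
PMT = 2772.775 / 0.354789 = $7,815.28

$7,815.28


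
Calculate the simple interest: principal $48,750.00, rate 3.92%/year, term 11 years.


Formula: I = P * r * t
Substituting: I = $48,750.00 * 0.0392 * 11
Step: I = $48,750.00 * 0.4312
I = $21,021.00

$21,021.00


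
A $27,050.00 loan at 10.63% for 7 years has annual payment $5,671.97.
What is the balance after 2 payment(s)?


Formula: Balance = PV*(1+r)^k - PMT*((1+r)^k - 1)/r
Growth: (1 + 0.1063)^2 = 1.2239
Accumulated factor: ((1+r)^k - 1)/r = 2.1063
Balance = $27,050.00 * 1.2239 - $5,671.97 * 2.1063
Balance = $21,159.62

$21,159.62


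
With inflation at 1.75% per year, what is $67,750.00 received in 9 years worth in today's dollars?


Formula: Real value = nominal / (1 + inflation)^years
Price level: (1 + 0.0175)^9 = 1.168987
Real value = $67,750.00 / 1.168987 = $57,956.15

$57,956.15


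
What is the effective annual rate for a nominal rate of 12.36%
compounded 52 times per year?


Formula: EAR = (1 + r/m)^m - 1
Period rate: r/m = 0.1236 / 52 = 0.002377
Compounding: (1 + 0.002377)^52 = 1.131397
EAR = 1.131397 - 1 = 0.131397

0.131397


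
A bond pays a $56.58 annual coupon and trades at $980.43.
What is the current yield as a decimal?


Formula: Current yield = annual coupon / price
Substituting: CY = $56.58 / $980.43
CY = 0.057709

0.057709


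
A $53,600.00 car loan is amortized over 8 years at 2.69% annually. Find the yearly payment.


Formula: PMT = PV * r / (1 - (1+r)^(-n))
Denominator: 1 - (1 + 0.0269)^(-8) = 0.191324
Numerator: $53,600.00 * 0.0269 = 1441.84
PMT = 1441.84 / 0.191324 = $7,536.13

$7,536.13


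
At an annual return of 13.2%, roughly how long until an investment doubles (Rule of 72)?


Formula: Years ≈ 72 / r
Substituting: Years ≈ 72 / 13.2
Years ≈ 5.5

5.5 years


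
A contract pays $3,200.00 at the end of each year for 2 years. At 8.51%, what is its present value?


Formula: PV = PMT * (1 - (1+r)^(-n)) / r
Discount factor: (1 + 0.0851)^(-2) = 0.849299
Bracket: 1 - 0.849299 = 0.150701
PV = $3,200.00 * 0.150701 / 0.0851 = $5,666.79

$5,666.79


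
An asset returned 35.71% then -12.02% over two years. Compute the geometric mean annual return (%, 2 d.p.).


Formula: Geometric mean = ((1+r1)*(1+r2))^(1/2) - 1
Product: (1 + 0.3571) * (1 + -0.1202) = 1.3571 * 0.8798 = 1.193977
Square root: 1.193977^0.5 = 1.092692
Geometric mean = 1.092692 - 1 = 0.092692
As percentage: 9.27%

9.27%


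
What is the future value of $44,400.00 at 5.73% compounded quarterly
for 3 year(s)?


Formula: FV = P * (1 + r/m)^(m*t)
Period rate: r/m = 0.0573 / 4 = 0.014325
Total periods: m*t = 4 * 3 = 12
Growth factor: (1 + 0.014325)^12 = 1.186112
FV = $44,400.00 * 1.186112 = $52,663.36

$52,663.36


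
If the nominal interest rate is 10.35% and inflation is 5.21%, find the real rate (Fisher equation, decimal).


Formula: (1 + r_real) = (1 + r_nom) / (1 + inflation)
Substituting: (1 + r_real) = 1.1035 / 1.0521
(1 + r_real) = 1.048855
r_real = 1.048855 - 1 = 0.048855

0.048855


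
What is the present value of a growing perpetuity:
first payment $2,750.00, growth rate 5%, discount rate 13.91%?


Formula: PV = C / (r - g)
Spread: r - g = 0.1391 - 0.05 = 0.0891
Substituting: PV = $2,750.00 / 0.0891
PV = $30,864.20

$30,864.20


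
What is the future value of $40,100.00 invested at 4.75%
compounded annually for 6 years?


Formula: FV = P * (1 + r)^n
Substituting: FV = $40,100.00 * (1 + 0.0475)^6
Growth factor: (1.0475)^6 = 1.321065
FV = $40,100.00 * 1.321065 = $52,974.71

$52,974.71


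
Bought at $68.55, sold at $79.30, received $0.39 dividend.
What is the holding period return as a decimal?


Formula: HPR = (P1 - P0 + D) / P0
Gain: $79.30 - $68.55 + $0.39 = $11.14
HPR = $11.14 / $68.55 = 0.1625

0.1625


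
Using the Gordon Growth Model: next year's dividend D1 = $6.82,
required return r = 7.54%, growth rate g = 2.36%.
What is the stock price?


Formula: P = D1 / (r - g)
Spread: r - g = 0.0754 - 0.0236 = 0.0518
Substituting: P = $6.82 / 0.0518
P = $131.66

$131.66


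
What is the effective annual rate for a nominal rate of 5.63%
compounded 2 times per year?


Formula: EAR = (1 + r/m)^m - 1
Period rate: r/m = 0.0563 / 2 = 0.02815
Compounding: (1 + 0.02815)^2 = 1.057092
EAR = 1.057092 - 1 = 0.057092

0.057092


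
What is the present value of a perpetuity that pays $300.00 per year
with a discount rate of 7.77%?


Formula: PV = C / r
Substituting: PV = $300.00 / 0.0777
PV = $3,861.00

$3,861.00


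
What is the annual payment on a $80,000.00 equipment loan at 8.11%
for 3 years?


Formula: PMT = PV * r / (1 - (1+r)^(-n))
Denominator: 1 - (1 + 0.0811)^(-3) = 0.208588
Numerator: $80,000.00 * 0.0811 = 6488.0
PMT = 6488.0 / 0.208588 = $31,104.31

$31,104.31


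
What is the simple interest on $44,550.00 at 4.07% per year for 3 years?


Formula: I = P * r * t
Substituting: I = $44,550.00 * 0.0407 * 3
Step: I = $44,550.00 * 0.1221
I = $5,439.56

$5,439.56


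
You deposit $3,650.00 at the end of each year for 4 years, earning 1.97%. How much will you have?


Formula: FV = PMT * ((1+r)^n - 1) / r
Growth factor: (1 + 0.0197)^4 = 1.081159
Numerator: 1.081159 - 1 = 0.081159
FV = $3,650.00 * 0.081159 / 0.0197 = $15,037.12

$15,037.12


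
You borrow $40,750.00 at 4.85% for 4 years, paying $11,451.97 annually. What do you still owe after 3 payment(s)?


Formula: Balance = PV*(1+r)^k - PMT*((1+r)^k - 1)/r
Growth: (1 + 0.0485)^3 = 1.152671
Accumulated factor: ((1+r)^k - 1)/r = 3.147852
Balance = $40,750.00 * 1.152671 - $11,451.97 * 3.147852
Balance = $10,922.23

$10,922.23


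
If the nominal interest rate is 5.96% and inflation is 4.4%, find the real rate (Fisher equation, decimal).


Formula: (1 + r_real) = (1 + r_nom) / (1 + inflation)
Substituting: (1 + r_real) = 1.0596 / 1.044
(1 + r_real) = 1.014943
r_real = 1.014943 - 1 = 0.014943

0.014943


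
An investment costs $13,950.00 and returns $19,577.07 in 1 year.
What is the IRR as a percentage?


Formula: IRR = C1/C0 - 1
Substituting: IRR = $19,577.07 / $13,950.00 - 1
Ratio: 1.403374 - 1 = 0.403374
IRR = 40.3374%

40.3374%


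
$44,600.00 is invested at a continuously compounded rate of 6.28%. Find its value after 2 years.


Formula: FV = P * e^(r*t)
Exponent: r*t = 0.0628 * 2 = 0.1256
e^(0.1256) = 1.133829
FV = $44,600.00 * 1.133829 = $50,568.75

$50,568.75


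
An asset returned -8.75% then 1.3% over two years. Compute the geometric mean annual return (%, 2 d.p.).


Formula: Geometric mean = ((1+r1)*(1+r2))^(1/2) - 1
Product: (1 + -0.0875) * (1 + 0.013) = 0.9125 * 1.013 = 0.924362
Square root: 0.924362^0.5 = 0.961438
Geometric mean = 0.961438 - 1 = -0.038562
As percentage: -3.86%

-3.86%


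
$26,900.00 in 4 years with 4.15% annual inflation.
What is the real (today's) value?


Formula: Real value = nominal / (1 + inflation)^years
Price level: (1 + 0.0415)^4 = 1.176622
Real value = $26,900.00 / 1.176622 = $22,862.05

$22,862.05


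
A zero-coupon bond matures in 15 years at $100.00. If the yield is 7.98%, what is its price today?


Formula: Price = FV / (1 + r)^n
Substituting: Price = $100.00 / (1 + 0.0798)^15
Discount factor: (1.0798)^15 = 3.163369
Price = $100.00 / 3.163369 = $31.61

$31.61


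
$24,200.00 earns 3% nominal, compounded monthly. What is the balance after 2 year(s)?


Formula: FV = P * (1 + r/m)^(m*t)
Period rate: r/m = 0.03 / 12 = 0.0025
Total periods: m*t = 12 * 2 = 24
Growth factor: (1 + 0.0025)^24 = 1.061757
FV = $24,200.00 * 1.061757 = $25,694.52

$25,694.52


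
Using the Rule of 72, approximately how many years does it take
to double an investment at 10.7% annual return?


Formula: Years ≈ 72 / r
Substituting: Years ≈ 72 / 10.7
Years ≈ 6.7

6.7 years


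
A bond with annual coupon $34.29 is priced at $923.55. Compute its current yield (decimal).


Formula: Current yield = annual coupon / price
Substituting: CY = $34.29 / $923.55
CY = 0.037128

0.037128


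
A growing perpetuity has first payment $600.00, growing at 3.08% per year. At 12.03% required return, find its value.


Formula: PV = C / (r - g)
Spread: r - g = 0.1203 - 0.0308 = 0.0895
Substituting: PV = $600.00 / 0.0895
PV = $6,703.91

$6,703.91


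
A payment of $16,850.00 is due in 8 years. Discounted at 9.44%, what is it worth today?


Formula: PV = FV / (1 + r)^n
Substituting: PV = $16,850.00 / (1 + 0.0944)^8
Discount factor: (1.0944)^8 = 2.057826
PV = $16,850.00 / 2.057826 = $8,188.25

$8,188.25


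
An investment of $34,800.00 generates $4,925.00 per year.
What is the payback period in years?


Formula: Payback = investment / annual cash flow
Substituting: Payback = $34,800.00 / $4,925.00
Payback = 7.066 years

7.066 years


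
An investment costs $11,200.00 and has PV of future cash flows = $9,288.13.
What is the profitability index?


Formula: PI = PV(cash flows) / initial investment
Substituting: PI = $9,288.13 / $11,200.00
PI = 0.8293

0.8293


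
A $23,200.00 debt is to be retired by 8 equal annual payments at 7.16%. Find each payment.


Formula: PMT = PV * r / (1 - (1+r)^(-n))
Denominator: 1 - (1 + 0.0716)^(-8) = 0.424907
Numerator: $23,200.00 * 0.0716 = 1661.12
PMT = 1661.12 / 0.424907 = $3,909.38

$3,909.38


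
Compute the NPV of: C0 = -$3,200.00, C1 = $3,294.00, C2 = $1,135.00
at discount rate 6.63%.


Formula: NPV = C0 + C1/(1+r) + C2/(1+r)^2
Discount C1: $3,294.00 / (1 + 0.0663) = $3,089.19
Discount C2: $1,135.00 / (1 + 0.0663)^2 = $998.24
NPV = -$3,200.00 + $3,089.19 + $998.24 = $887.43

$887.43


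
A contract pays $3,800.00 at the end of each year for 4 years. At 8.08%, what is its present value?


Formula: PV = PMT * (1 - (1+r)^(-n)) / r
Discount factor: (1 + 0.0808)^(-4) = 0.732856
Bracket: 1 - 0.732856 = 0.267144
PV = $3,800.00 * 0.267144 / 0.0808 = $12,563.70

$12,563.70


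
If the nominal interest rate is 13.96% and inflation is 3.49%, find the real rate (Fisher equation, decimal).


Formula: (1 + r_real) = (1 + r_nom) / (1 + inflation)
Substituting: (1 + r_real) = 1.1396 / 1.0349
(1 + r_real) = 1.101169
r_real = 1.101169 - 1 = 0.101169

0.101169


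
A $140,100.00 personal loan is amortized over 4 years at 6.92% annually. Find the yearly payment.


Formula: PMT = PV * r / (1 - (1+r)^(-n))
Denominator: 1 - (1 + 0.0692)^(-4) = 0.234819
Numerator: $140,100.00 * 0.0692 = 9694.92
PMT = 9694.92 / 0.234819 = $41,286.79

$41,286.79


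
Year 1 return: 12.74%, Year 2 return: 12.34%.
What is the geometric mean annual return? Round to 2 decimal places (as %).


Formula: Geometric mean = ((1+r1)*(1+r2))^(1/2) - 1
Product: (1 + 0.1274) * (1 + 0.1234) = 1.1274 * 1.1234 = 1.266521
Square root: 1.266521^0.5 = 1.125398
Geometric mean = 1.125398 - 1 = 0.125398
As percentage: 12.54%

12.54%


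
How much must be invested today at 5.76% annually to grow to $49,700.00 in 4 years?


Formula: PV = FV / (1 + r)^n
Substituting: PV = $49,700.00 / (1 + 0.0576)^4
Discount factor: (1.0576)^4 = 1.251082
PV = $49,700.00 / 1.251082 = $39,725.61

$39,725.61


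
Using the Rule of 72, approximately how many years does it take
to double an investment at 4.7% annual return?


Formula: Years ≈ 72 / r
Substituting: Years ≈ 72 / 4.7
Years ≈ 15.3

15.3 years


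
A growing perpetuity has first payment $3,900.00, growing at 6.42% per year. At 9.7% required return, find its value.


Formula: PV = C / (r - g)
Spread: r - g = 0.097 - 0.0642 = 0.0328
Substituting: PV = $3,900.00 / 0.0328
PV = $118,902.44

$118,902.44


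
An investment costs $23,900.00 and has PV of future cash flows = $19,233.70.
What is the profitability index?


Formula: PI = PV(cash flows) / initial investment
Substituting: PI = $19,233.70 / $23,900.00
PI = 0.8048

0.8048


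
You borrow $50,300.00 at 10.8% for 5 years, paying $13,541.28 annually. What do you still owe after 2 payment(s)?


Formula: Balance = PV*(1+r)^k - PMT*((1+r)^k - 1)/r
Growth: (1 + 0.108)^2 = 1.227664
Accumulated factor: ((1+r)^k - 1)/r = 2.108
Balance = $50,300.00 * 1.227664 - $13,541.28 * 2.108
Balance = $33,206.48

$33,206.48


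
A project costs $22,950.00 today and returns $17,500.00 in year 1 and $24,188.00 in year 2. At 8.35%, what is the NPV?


Formula: NPV = C0 + C1/(1+r) + C2/(1+r)^2
Discount C1: $17,500.00 / (1 + 0.0835) = $16,151.36
Discount C2: $24,188.00 / (1 + 0.0835)^2 = $20,603.55
NPV = -$22,950.00 + $16,151.36 + $20,603.55 = $13,804.91

$13,804.91


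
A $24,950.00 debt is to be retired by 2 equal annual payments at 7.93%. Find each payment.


Formula: PMT = PV * r / (1 - (1+r)^(-n))
Denominator: 1 - (1 + 0.0793)^(-2) = 0.141549
Numerator: $24,950.00 * 0.0793 = 1978.535
PMT = 1978.535 / 0.141549 = $13,977.77

$13,977.77


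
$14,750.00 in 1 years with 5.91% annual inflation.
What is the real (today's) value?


Formula: Real value = nominal / (1 + inflation)^years
Price level: (1 + 0.0591)^1 = 1.0591
Real value = $14,750.00 / 1.0591 = $13,926.92

$13,926.92


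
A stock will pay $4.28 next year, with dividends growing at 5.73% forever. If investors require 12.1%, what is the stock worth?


Formula: P = D1 / (r - g)
Spread: r - g = 0.121 - 0.0573 = 0.0637
Substituting: P = $4.28 / 0.0637
P = $67.19

$67.19


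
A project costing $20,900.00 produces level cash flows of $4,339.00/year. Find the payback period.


Formula: Payback = investment / annual cash flow
Substituting: Payback = $20,900.00 / $4,339.00
Payback = 4.8168 years

4.8168 years


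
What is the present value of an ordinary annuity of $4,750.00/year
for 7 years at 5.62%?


Formula: PV = PMT * (1 - (1+r)^(-n)) / r
Discount factor: (1 + 0.0562)^(-7) = 0.681988
Bracket: 1 - 0.681988 = 0.318012
PV = $4,750.00 * 0.318012 / 0.0562 = $26,878.22

$26,878.22


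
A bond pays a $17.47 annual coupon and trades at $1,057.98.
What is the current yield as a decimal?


Formula: Current yield = annual coupon / price
Substituting: CY = $17.47 / $1,057.98
CY = 0.016513

0.016513


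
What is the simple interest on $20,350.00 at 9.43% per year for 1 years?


Formula: I = P * r * t
Substituting: I = $20,350.00 * 0.0943 * 1
Step: I = $20,350.00 * 0.0943
I = $1,919.01

$1,919.01


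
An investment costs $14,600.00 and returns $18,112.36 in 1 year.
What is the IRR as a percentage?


Formula: IRR = C1/C0 - 1
Substituting: IRR = $18,112.36 / $14,600.00 - 1
Ratio: 1.240573 - 1 = 0.240573
IRR = 24.0573%

24.0573%


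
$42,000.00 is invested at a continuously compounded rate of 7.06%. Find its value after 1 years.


Formula: FV = P * e^(r*t)
Exponent: r*t = 0.0706 * 1 = 0.0706
e^(0.0706) = 1.073152
FV = $42,000.00 * 1.073152 = $45,072.38

$45,072.38


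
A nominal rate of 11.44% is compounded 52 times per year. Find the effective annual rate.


Formula: EAR = (1 + r/m)^m - 1
Period rate: r/m = 0.1144 / 52 = 0.0022
Compounding: (1 + 0.0022)^52 = 1.12106
EAR = 1.12106 - 1 = 0.12106

0.12106


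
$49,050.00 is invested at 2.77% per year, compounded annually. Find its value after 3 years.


Formula: FV = P * (1 + r)^n
Substituting: FV = $49,050.00 * (1 + 0.0277)^3
Growth factor: (1.0277)^3 = 1.085423
FV = $49,050.00 * 1.085423 = $53,240.00

$53,240.00


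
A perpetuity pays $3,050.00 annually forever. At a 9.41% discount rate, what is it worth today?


Formula: PV = C / r
Substituting: PV = $3,050.00 / 0.0941
PV = $32,412.33

$32,412.33


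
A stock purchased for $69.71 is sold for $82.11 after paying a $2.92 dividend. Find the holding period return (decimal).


Formula: HPR = (P1 - P0 + D) / P0
Gain: $82.11 - $69.71 + $2.92 = $15.32
HPR = $15.32 / $69.71 = 0.2198

0.2198


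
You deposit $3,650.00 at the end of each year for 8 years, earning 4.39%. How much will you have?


Formula: FV = PMT * ((1+r)^n - 1) / r
Growth factor: (1 + 0.0439)^8 = 1.410169
Numerator: 1.410169 - 1 = 0.410169
FV = $3,650.00 * 0.410169 / 0.0439 = $34,102.89

$34,102.89


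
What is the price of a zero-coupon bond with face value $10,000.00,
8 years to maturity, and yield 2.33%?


Formula: Price = FV / (1 + r)^n
Substituting: Price = $10,000.00 / (1 + 0.0233)^8
Discount factor: (1.0233)^8 = 1.20233
Price = $10,000.00 / 1.20233 = $8,317.18

$8,317.18


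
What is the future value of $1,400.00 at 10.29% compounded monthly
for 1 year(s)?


Formula: FV = P * (1 + r/m)^(m*t)
Period rate: r/m = 0.1029 / 12 = 0.008575
Total periods: m*t = 12 * 1 = 12
Growth factor: (1 + 0.008575)^12 = 1.107894
FV = $1,400.00 * 1.107894 = $1,551.05

$1,551.05


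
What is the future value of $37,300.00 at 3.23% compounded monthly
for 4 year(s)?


Formula: FV = P * (1 + r/m)^(m*t)
Period rate: r/m = 0.0323 / 12 = 0.002692
Total periods: m*t = 12 * 4 = 48
Growth factor: (1 + 0.002692)^48 = 1.13772
FV = $37,300.00 * 1.13772 = $42,436.96

$42,436.96


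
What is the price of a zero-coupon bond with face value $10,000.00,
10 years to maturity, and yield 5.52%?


Formula: Price = FV / (1 + r)^n
Substituting: Price = $10,000.00 / (1 + 0.0552)^10
Discount factor: (1.0552)^10 = 1.711385
Price = $10,000.00 / 1.711385 = $5,843.22

$5,843.22


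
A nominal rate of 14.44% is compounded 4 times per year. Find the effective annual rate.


Formula: EAR = (1 + r/m)^m - 1
Period rate: r/m = 0.1444 / 4 = 0.0361
Compounding: (1 + 0.0361)^4 = 1.152409
EAR = 1.152409 - 1 = 0.152409

0.152409


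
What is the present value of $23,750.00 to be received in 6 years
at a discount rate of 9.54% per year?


Formula: PV = FV / (1 + r)^n
Substituting: PV = $23,750.00 / (1 + 0.0954)^6
Discount factor: (1.0954)^6 = 1.727573
PV = $23,750.00 / 1.727573 = $13,747.61

$13,747.61


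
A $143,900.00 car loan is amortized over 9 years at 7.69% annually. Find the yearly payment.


Formula: PMT = PV * r / (1 - (1+r)^(-n))
Denominator: 1 - (1 + 0.0769)^(-9) = 0.48664
Numerator: $143,900.00 * 0.0769 = 11065.91
PMT = 11065.91 / 0.48664 = $22,739.39

$22,739.39


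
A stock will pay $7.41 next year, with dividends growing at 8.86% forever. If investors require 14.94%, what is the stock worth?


Formula: P = D1 / (r - g)
Spread: r - g = 0.1494 - 0.0886 = 0.0608
Substituting: P = $7.41 / 0.0608
P = $121.88

$121.88


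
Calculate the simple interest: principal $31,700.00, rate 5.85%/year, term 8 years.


Formula: I = P * r * t
Substituting: I = $31,700.00 * 0.0585 * 8
Step: I = $31,700.00 * 0.468
I = $14,835.60

$14,835.60


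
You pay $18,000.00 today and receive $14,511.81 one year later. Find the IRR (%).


Formula: IRR = C1/C0 - 1
Substituting: IRR = $14,511.81 / $18,000.00 - 1
Ratio: 0.806212 - 1 = -0.193788
IRR = -19.3788%

-19.3788%


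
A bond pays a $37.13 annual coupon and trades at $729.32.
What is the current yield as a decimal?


Formula: Current yield = annual coupon / price
Substituting: CY = $37.13 / $729.32
CY = 0.05091

0.05091


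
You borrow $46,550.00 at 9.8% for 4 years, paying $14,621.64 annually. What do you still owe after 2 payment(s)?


Formula: Balance = PV*(1+r)^k - PMT*((1+r)^k - 1)/r
Growth: (1 + 0.098)^2 = 1.205604
Accumulated factor: ((1+r)^k - 1)/r = 2.098
Balance = $46,550.00 * 1.205604 - $14,621.64 * 2.098
Balance = $25,444.67

$25,444.67


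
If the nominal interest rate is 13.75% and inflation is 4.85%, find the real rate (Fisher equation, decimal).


Formula: (1 + r_real) = (1 + r_nom) / (1 + inflation)
Substituting: (1 + r_real) = 1.1375 / 1.0485
(1 + r_real) = 1.084883
r_real = 1.084883 - 1 = 0.084883

0.084883


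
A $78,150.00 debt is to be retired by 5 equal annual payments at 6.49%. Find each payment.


Formula: PMT = PV * r / (1 - (1+r)^(-n))
Denominator: 1 - (1 + 0.0649)^(-5) = 0.269776
Numerator: $78,150.00 * 0.0649 = 5071.935
PMT = 5071.935 / 0.269776 = $18,800.51

$18,800.51


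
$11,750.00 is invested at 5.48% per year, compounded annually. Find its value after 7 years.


Formula: FV = P * (1 + r)^n
Substituting: FV = $11,750.00 * (1 + 0.0548)^7
Growth factor: (1.0548)^7 = 1.45275
FV = $11,750.00 * 1.45275 = $17,069.81

$17,069.81


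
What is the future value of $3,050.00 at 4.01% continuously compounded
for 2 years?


Formula: FV = P * e^(r*t)
Exponent: r*t = 0.0401 * 2 = 0.0802
e^(0.0802) = 1.083504
FV = $3,050.00 * 1.083504 = $3,304.69

$3,304.69


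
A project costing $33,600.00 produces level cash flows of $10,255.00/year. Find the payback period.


Formula: Payback = investment / annual cash flow
Substituting: Payback = $33,600.00 / $10,255.00
Payback = 3.2765 years

3.2765 years


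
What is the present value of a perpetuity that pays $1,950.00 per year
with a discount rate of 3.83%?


Formula: PV = C / r
Substituting: PV = $1,950.00 / 0.0383
PV = $50,913.84

$50,913.84


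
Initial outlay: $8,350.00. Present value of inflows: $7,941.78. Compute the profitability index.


Formula: PI = PV(cash flows) / initial investment
Substituting: PI = $7,941.78 / $8,350.00
PI = 0.9511

0.9511


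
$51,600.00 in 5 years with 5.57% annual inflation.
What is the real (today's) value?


Formula: Real value = nominal / (1 + inflation)^years
Price level: (1 + 0.0557)^5 = 1.311302
Real value = $51,600.00 / 1.311302 = $39,350.21

$39,350.21


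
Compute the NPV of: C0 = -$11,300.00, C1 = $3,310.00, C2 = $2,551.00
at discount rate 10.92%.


Formula: NPV = C0 + C1/(1+r) + C2/(1+r)^2
Discount C1: $3,310.00 / (1 + 0.1092) = $2,984.13
Discount C2: $2,551.00 / (1 + 0.1092)^2 = $2,073.44
NPV = -$11,300.00 + $2,984.13 + $2,073.44 = -$6,242.43

-$6,242.43


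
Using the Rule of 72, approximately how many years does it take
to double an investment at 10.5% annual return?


Formula: Years ≈ 72 / r
Substituting: Years ≈ 72 / 10.5
Years ≈ 6.9

6.9 years


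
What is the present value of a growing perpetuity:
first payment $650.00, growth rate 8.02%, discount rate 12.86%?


Formula: PV = C / (r - g)
Spread: r - g = 0.1286 - 0.0802 = 0.0484
Substituting: PV = $650.00 / 0.0484
PV = $13,429.75

$13,429.75


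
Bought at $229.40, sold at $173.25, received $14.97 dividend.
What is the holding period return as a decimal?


Formula: HPR = (P1 - P0 + D) / P0
Gain: $173.25 - $229.40 + $14.97 = -$41.18
HPR = -$41.18 / $229.40 = -0.1795

-0.1795


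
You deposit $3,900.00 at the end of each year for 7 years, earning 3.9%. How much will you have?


Formula: FV = PMT * ((1+r)^n - 1) / r
Growth factor: (1 + 0.039)^7 = 1.3071
Numerator: 1.3071 - 1 = 0.3071
FV = $3,900.00 * 0.3071 / 0.039 = $30,710.01

$30,710.01


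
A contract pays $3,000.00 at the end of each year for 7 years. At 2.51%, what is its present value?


Formula: PV = PMT * (1 - (1+r)^(-n)) / r
Discount factor: (1 + 0.0251)^(-7) = 0.840691
Bracket: 1 - 0.840691 = 0.159309
PV = $3,000.00 * 0.159309 / 0.0251 = $19,040.92

$19,040.92


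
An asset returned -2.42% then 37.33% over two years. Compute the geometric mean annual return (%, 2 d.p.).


Formula: Geometric mean = ((1+r1)*(1+r2))^(1/2) - 1
Product: (1 + -0.0242) * (1 + 0.3733) = 0.9758 * 1.3733 = 1.340066
Square root: 1.340066^0.5 = 1.157612
Geometric mean = 1.157612 - 1 = 0.157612
As percentage: 15.76%

15.76%


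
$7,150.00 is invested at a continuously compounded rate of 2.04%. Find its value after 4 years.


Formula: FV = P * e^(r*t)
Exponent: r*t = 0.0204 * 4 = 0.0816
e^(0.0816) = 1.085022
FV = $7,150.00 * 1.085022 = $7,757.91

$7,757.91


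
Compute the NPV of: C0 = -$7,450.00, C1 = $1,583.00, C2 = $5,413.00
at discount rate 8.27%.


Formula: NPV = C0 + C1/(1+r) + C2/(1+r)^2
Discount C1: $1,583.00 / (1 + 0.0827) = $1,462.09
Discount C2: $5,413.00 / (1 + 0.0827)^2 = $4,617.66
NPV = -$7,450.00 + $1,462.09 + $4,617.66 = -$1,370.26

-$1,370.26


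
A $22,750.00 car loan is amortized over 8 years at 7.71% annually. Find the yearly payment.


Formula: PMT = PV * r / (1 - (1+r)^(-n))
Denominator: 1 - (1 + 0.0771)^(-8) = 0.447984
Numerator: $22,750.00 * 0.0771 = 1754.025
PMT = 1754.025 / 0.447984 = $3,915.38

$3,915.38


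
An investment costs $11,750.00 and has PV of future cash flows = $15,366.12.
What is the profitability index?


Formula: PI = PV(cash flows) / initial investment
Substituting: PI = $15,366.12 / $11,750.00
PI = 1.3078

1.3078


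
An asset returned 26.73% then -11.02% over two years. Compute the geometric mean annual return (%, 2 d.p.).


Formula: Geometric mean = ((1+r1)*(1+r2))^(1/2) - 1
Product: (1 + 0.2673) * (1 + -0.1102) = 1.2673 * 0.8898 = 1.127644
Square root: 1.127644^0.5 = 1.061906
Geometric mean = 1.061906 - 1 = 0.061906
As percentage: 6.19%

6.19%


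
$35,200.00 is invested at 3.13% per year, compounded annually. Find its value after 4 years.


Formula: FV = P * (1 + r)^n
Substituting: FV = $35,200.00 * (1 + 0.0313)^4
Growth factor: (1.0313)^4 = 1.131202
FV = $35,200.00 * 1.131202 = $39,818.30

$39,818.30


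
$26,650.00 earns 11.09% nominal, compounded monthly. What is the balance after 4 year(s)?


Formula: FV = P * (1 + r/m)^(m*t)
Period rate: r/m = 0.1109 / 12 = 0.009242
Total periods: m*t = 12 * 4 = 48
Growth factor: (1 + 0.009242)^48 = 1.555136
FV = $26,650.00 * 1.555136 = $41,444.36

$41,444.36


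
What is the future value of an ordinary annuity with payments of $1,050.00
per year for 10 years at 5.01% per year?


Formula: FV = PMT * ((1+r)^n - 1) / r
Growth factor: (1 + 0.0501)^10 = 1.630447
Numerator: 1.630447 - 1 = 0.630447
FV = $1,050.00 * 0.630447 / 0.0501 = $13,212.95

$13,212.95


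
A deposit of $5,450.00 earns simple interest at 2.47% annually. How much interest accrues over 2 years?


Formula: I = P * r * t
Substituting: I = $5,450.00 * 0.0247 * 2
Step: I = $5,450.00 * 0.0494
I = $269.23

$269.23


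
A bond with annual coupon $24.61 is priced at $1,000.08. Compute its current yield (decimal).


Formula: Current yield = annual coupon / price
Substituting: CY = $24.61 / $1,000.08
CY = 0.024608

0.024608


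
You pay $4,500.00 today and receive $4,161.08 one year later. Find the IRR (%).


Formula: IRR = C1/C0 - 1
Substituting: IRR = $4,161.08 / $4,500.00 - 1
Ratio: 0.924684 - 1 = -0.075316
IRR = -7.5316%

-7.5316%


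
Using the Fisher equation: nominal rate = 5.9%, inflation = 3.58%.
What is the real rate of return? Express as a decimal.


Formula: (1 + r_real) = (1 + r_nom) / (1 + inflation)
Substituting: (1 + r_real) = 1.059 / 1.0358
(1 + r_real) = 1.022398
r_real = 1.022398 - 1 = 0.022398

0.022398


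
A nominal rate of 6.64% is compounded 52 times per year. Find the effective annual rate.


Formula: EAR = (1 + r/m)^m - 1
Period rate: r/m = 0.0664 / 52 = 0.001277
Compounding: (1 + 0.001277)^52 = 1.068609
EAR = 1.068609 - 1 = 0.068609

0.068609


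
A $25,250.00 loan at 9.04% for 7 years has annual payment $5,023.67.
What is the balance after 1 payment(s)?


Formula: Balance = PV*(1+r)^k - PMT*((1+r)^k - 1)/r
Growth: (1 + 0.0904)^1 = 1.0904
Accumulated factor: ((1+r)^k - 1)/r = 1.0
Balance = $25,250.00 * 1.0904 - $5,023.67 * 1.0
Balance = $22,508.93

$22,508.93


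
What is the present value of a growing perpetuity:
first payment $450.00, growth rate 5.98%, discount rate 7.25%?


Formula: PV = C / (r - g)
Spread: r - g = 0.0725 - 0.0598 = 0.0127
Substituting: PV = $450.00 / 0.0127
PV = $35,433.07

$35,433.07


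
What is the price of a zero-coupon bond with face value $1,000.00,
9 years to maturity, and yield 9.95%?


Formula: Price = FV / (1 + r)^n
Substituting: Price = $1,000.00 / (1 + 0.0995)^9
Discount factor: (1.0995)^9 = 2.348319
Price = $1,000.00 / 2.348319 = $425.84

$425.84


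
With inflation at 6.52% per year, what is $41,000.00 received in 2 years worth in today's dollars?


Formula: Real value = nominal / (1 + inflation)^years
Price level: (1 + 0.0652)^2 = 1.134651
Real value = $41,000.00 / 1.134651 = $36,134.46

$36,134.46


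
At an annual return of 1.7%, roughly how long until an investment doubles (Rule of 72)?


Formula: Years ≈ 72 / r
Substituting: Years ≈ 72 / 1.7
Years ≈ 42.4

42.4 years


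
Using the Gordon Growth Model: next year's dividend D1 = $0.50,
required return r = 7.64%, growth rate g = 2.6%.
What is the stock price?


Formula: P = D1 / (r - g)
Spread: r - g = 0.0764 - 0.026 = 0.0504
Substituting: P = $0.50 / 0.0504
P = $9.92

$9.92


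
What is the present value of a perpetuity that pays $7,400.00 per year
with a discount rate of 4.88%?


Formula: PV = C / r
Substituting: PV = $7,400.00 / 0.0488
PV = $151,639.34

$151,639.34


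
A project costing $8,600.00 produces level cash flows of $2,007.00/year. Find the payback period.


Formula: Payback = investment / annual cash flow
Substituting: Payback = $8,600.00 / $2,007.00
Payback = 4.285 years

4.285 years


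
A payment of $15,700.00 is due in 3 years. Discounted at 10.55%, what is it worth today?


Formula: PV = FV / (1 + r)^n
Substituting: PV = $15,700.00 / (1 + 0.1055)^3
Discount factor: (1.1055)^3 = 1.351065
PV = $15,700.00 / 1.351065 = $11,620.46

$11,620.46


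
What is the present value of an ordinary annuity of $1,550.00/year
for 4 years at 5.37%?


Formula: PV = PMT * (1 - (1+r)^(-n)) / r
Discount factor: (1 + 0.0537)^(-4) = 0.811208
Bracket: 1 - 0.811208 = 0.188792
PV = $1,550.00 * 0.188792 / 0.0537 = $5,449.31

$5,449.31


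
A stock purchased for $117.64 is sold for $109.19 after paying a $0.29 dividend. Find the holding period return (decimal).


Formula: HPR = (P1 - P0 + D) / P0
Gain: $109.19 - $117.64 + $0.29 = -$8.16
HPR = -$8.16 / $117.64 = -0.0694

-0.0694


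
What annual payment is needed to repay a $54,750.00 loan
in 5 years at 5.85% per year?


Formula: PMT = PV * r / (1 - (1+r)^(-n))
Denominator: 1 - (1 + 0.0585)^(-5) = 0.247432
Numerator: $54,750.00 * 0.0585 = 3202.875
PMT = 3202.875 / 0.247432 = $12,944.46

$12,944.46


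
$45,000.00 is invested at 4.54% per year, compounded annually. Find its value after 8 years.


Formula: FV = P * (1 + r)^n
Substituting: FV = $45,000.00 * (1 + 0.0454)^8
Growth factor: (1.0454)^8 = 1.426461
FV = $45,000.00 * 1.426461 = $64,190.75

$64,190.75


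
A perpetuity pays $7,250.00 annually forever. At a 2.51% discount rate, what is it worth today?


Formula: PV = C / r
Substituting: PV = $7,250.00 / 0.0251
PV = $288,844.62

$288,844.62


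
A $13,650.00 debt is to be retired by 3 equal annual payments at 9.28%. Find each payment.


Formula: PMT = PV * r / (1 - (1+r)^(-n))
Denominator: 1 - (1 + 0.0928)^(-3) = 0.233737
Numerator: $13,650.00 * 0.0928 = 1266.72
PMT = 1266.72 / 0.233737 = $5,419.43

$5,419.43


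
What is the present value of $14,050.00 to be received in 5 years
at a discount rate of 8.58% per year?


Formula: PV = FV / (1 + r)^n
Substituting: PV = $14,050.00 / (1 + 0.0858)^5
Discount factor: (1.0858)^5 = 1.509208
PV = $14,050.00 / 1.509208 = $9,309.52

$9,309.52


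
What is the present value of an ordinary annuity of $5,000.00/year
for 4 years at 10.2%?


Formula: PV = PMT * (1 - (1+r)^(-n)) / r
Discount factor: (1 + 0.102)^(-4) = 0.678069
Bracket: 1 - 0.678069 = 0.321931
PV = $5,000.00 * 0.321931 / 0.102 = $15,780.95

$15,780.95


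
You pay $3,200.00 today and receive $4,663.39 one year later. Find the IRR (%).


Formula: IRR = C1/C0 - 1
Substituting: IRR = $4,663.39 / $3,200.00 - 1
Ratio: 1.457309 - 1 = 0.457309
IRR = 45.7309%

45.7309%


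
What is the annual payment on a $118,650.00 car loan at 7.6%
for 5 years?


Formula: PMT = PV * r / (1 - (1+r)^(-n))
Denominator: 1 - (1 + 0.076)^(-5) = 0.306672
Numerator: $118,650.00 * 0.076 = 9017.4
PMT = 9017.4 / 0.306672 = $29,404.04

$29,404.04


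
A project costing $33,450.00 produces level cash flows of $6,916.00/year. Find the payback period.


Formula: Payback = investment / annual cash flow
Substituting: Payback = $33,450.00 / $6,916.00
Payback = 4.8366 years

4.8366 years


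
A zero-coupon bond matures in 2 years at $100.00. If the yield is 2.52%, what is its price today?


Formula: Price = FV / (1 + r)^n
Substituting: Price = $100.00 / (1 + 0.0252)^2
Discount factor: (1.0252)^2 = 1.051035
Price = $100.00 / 1.051035 = $95.14

$95.14


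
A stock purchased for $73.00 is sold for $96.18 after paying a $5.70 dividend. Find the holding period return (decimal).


Formula: HPR = (P1 - P0 + D) / P0
Gain: $96.18 - $73.00 + $5.70 = $28.88
HPR = $28.88 / $73.00 = 0.3956

0.3956


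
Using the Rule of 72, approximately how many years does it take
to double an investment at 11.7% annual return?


Formula: Years ≈ 72 / r
Substituting: Years ≈ 72 / 11.7
Years ≈ 6.2

6.2 years


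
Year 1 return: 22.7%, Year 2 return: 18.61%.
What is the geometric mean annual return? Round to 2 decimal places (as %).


Formula: Geometric mean = ((1+r1)*(1+r2))^(1/2) - 1
Product: (1 + 0.227) * (1 + 0.1861) = 1.227 * 1.1861 = 1.455345
Square root: 1.455345^0.5 = 1.206377
Geometric mean = 1.206377 - 1 = 0.206377
As percentage: 20.64%

20.64%


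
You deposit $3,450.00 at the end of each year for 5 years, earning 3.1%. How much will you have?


Formula: FV = PMT * ((1+r)^n - 1) / r
Growth factor: (1 + 0.031)^5 = 1.164913
Numerator: 1.164913 - 1 = 0.164913
FV = $3,450.00 * 0.164913 / 0.031 = $18,353.17

$18,353.17


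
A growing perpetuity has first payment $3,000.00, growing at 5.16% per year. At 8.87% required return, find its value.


Formula: PV = C / (r - g)
Spread: r - g = 0.0887 - 0.0516 = 0.0371
Substituting: PV = $3,000.00 / 0.0371
PV = $80,862.53

$80,862.53


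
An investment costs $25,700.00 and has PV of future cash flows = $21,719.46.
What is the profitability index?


Formula: PI = PV(cash flows) / initial investment
Substituting: PI = $21,719.46 / $25,700.00
PI = 0.8451

0.8451


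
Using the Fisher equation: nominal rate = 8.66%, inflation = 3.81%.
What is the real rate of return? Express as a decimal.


Formula: (1 + r_real) = (1 + r_nom) / (1 + inflation)
Substituting: (1 + r_real) = 1.0866 / 1.0381
(1 + r_real) = 1.04672
r_real = 1.04672 - 1 = 0.04672

0.04672


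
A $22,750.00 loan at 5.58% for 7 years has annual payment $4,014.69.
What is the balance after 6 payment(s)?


Formula: Balance = PV*(1+r)^k - PMT*((1+r)^k - 1)/r
Growth: (1 + 0.0558)^6 = 1.385128
Accumulated factor: ((1+r)^k - 1)/r = 6.901938
Balance = $22,750.00 * 1.385128 - $4,014.69 * 6.901938
Balance = $3,802.52

$3,802.52


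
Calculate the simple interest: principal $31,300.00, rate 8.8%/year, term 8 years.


Formula: I = P * r * t
Substituting: I = $31,300.00 * 0.088 * 8
Step: I = $31,300.00 * 0.704
I = $22,035.20

$22,035.20


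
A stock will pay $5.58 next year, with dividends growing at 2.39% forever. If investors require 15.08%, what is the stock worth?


Formula: P = D1 / (r - g)
Spread: r - g = 0.1508 - 0.0239 = 0.1269
Substituting: P = $5.58 / 0.1269
P = $43.97

$43.97


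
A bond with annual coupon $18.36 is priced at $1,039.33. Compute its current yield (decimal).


Formula: Current yield = annual coupon / price
Substituting: CY = $18.36 / $1,039.33
CY = 0.017665

0.017665


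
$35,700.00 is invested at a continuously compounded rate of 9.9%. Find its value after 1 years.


Formula: FV = P * e^(r*t)
Exponent: r*t = 0.099 * 1 = 0.099
e^(0.099) = 1.104066
FV = $35,700.00 * 1.104066 = $39,415.17

$39,415.17


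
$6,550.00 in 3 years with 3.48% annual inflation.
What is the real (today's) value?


Formula: Real value = nominal / (1 + inflation)^years
Price level: (1 + 0.0348)^3 = 1.108075
Real value = $6,550.00 / 1.108075 = $5,911.15

$5,911.15


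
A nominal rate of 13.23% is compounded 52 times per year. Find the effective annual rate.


Formula: EAR = (1 + r/m)^m - 1
Period rate: r/m = 0.1323 / 52 = 0.002544
Compounding: (1 + 0.002544)^52 = 1.141259
EAR = 1.141259 - 1 = 0.141259

0.141259


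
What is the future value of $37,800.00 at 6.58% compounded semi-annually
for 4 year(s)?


Formula: FV = P * (1 + r/m)^(m*t)
Period rate: r/m = 0.0658 / 2 = 0.0329
Total periods: m*t = 2 * 4 = 8
Growth factor: (1 + 0.0329)^8 = 1.295586
FV = $37,800.00 * 1.295586 = $48,973.15

$48,973.15


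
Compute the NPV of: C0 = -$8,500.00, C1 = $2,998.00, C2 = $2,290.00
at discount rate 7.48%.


Formula: NPV = C0 + C1/(1+r) + C2/(1+r)^2
Discount C1: $2,998.00 / (1 + 0.0748) = $2,789.36
Discount C2: $2,290.00 / (1 + 0.0748)^2 = $1,982.35
NPV = -$8,500.00 + $2,789.36 + $1,982.35 = -$3,728.29

-$3,728.29


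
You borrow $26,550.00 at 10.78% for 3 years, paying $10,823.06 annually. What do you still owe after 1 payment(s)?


Formula: Balance = PV*(1+r)^k - PMT*((1+r)^k - 1)/r
Growth: (1 + 0.1078)^1 = 1.1078
Accumulated factor: ((1+r)^k - 1)/r = 1.0
Balance = $26,550.00 * 1.1078 - $10,823.06 * 1.0
Balance = $18,589.03

$18,589.03
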